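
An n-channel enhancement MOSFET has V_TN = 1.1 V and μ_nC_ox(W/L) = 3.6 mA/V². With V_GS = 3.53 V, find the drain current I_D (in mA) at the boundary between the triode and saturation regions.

At the boundary V_DS = V_ov = V_GS − V_TN = 3.53 − 1.1 = 2.43 V.
I_D = ½ k_n V_ov² = 0.5 × 3.6 × 2.43² = 10.6 mA.

I_D = 10.6 mA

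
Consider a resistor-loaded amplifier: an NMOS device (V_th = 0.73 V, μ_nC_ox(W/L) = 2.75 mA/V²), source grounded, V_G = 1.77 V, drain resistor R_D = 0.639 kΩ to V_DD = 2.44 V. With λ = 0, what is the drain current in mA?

V_GS = V_G = 1.77 V, so V_ov = 1.77 − 0.73 = 1.04 V.
Assume saturation: I_D = ½ k_n V_ov² = 0.5 × 2.75 × 1.04² = 1.49 mA, giving V_DS = V_DD − I_D R_D = 2.44 − 1.49 × 0.639 = 1.49 V.
V_DS = 1.49 V ≥ V_ov = 1.04 V, confirming saturation.

I_D = 1.49 mA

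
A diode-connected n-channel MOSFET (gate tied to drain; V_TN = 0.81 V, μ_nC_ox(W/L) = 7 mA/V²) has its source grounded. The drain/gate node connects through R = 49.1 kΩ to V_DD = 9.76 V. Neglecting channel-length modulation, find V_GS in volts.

V_GS = 1.04 V

With gate tied to drain, V_GS = V_DS ≥ V_GS − V_TN, so the device is in saturation.
KCL at the drain: ½ k_n (V_GS − V_TN)² = (V_DD − V_GS)/R.
Let x = V_GS − 0.81. Then 172 x² + x − 8.95 = 0, giving x = 0.225 V (positive root), so V_GS = 1.04 V.
I_D = (V_DD − V_GS)/R = (9.76 − 1.04) / 49.1 = 0.178 mA.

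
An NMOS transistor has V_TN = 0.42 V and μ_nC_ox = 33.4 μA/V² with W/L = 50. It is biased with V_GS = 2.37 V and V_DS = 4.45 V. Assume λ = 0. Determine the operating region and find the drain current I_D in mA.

Saturation; I_D = 3.18 mA

k_n = μ_nC_ox · (W/L) = 1.67 mA/V².
V_ov = V_GS − V_TN = 2.37 − 0.42 = 1.95 V.
Since V_DS = 4.45 V ≥ V_ov = 1.95 V, the device is in saturation.
I_D = ½ k_n V_ov² = 0.5 × 1.67 × 1.95² = 3.18 mA.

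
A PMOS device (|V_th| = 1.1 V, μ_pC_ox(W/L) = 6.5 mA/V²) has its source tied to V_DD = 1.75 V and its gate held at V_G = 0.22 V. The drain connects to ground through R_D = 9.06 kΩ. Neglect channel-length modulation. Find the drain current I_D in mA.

I_D = 0.185 mA

V_SG = V_DD − V_G = 1.75 − 0.22 = 1.53 V, so V_ov = 1.53 − 1.1 = 0.43 V.
Assume saturation: I_D = ½ k_p V_ov² = 0.5 × 6.5 × 0.43² = 0.601 mA, giving V_SD = V_DD − I_D R_D = 1.75 − 0.601 × 9.06 = -3.69 V.
But -3.69 V < V_ov = 0.43 V, so the device is actually in triode.
In triode I_D = k_p[V_ov V_SD − ½ V_SD²] and I_D = (V_DD − V_SD)/R_D. Equating: 29.4 V_SD² − 26.32 V_SD + 1.75 = 0, giving V_SD = 0.0723 V (the root below V_ov).
I_D = (1.75 − 0.0723) / 9.06 = 0.185 mA.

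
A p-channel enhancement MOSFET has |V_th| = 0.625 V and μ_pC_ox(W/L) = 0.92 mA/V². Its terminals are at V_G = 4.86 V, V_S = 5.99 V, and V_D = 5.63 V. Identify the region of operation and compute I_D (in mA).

V_SG = V_S − V_G = 5.99 − 4.86 = 1.13 V; V_SD = V_S − V_D = 5.99 − 5.63 = 0.36 V.
V_ov = V_SG − |V_th| = 1.13 − 0.625 = 0.505 V.
Since V_SD = 0.36 V < V_ov = 0.505 V, the device is in the triode region.
I_D = k_p [V_ov · V_SD − ½ V_SD²] = 0.92 × [0.505 × 0.36 − 0.5 × 0.36²] = 0.108 mA.

Triode; I_D = 0.108 mA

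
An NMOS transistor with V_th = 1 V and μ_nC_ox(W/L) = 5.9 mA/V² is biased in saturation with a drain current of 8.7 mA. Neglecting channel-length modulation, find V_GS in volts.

In saturation I_D = ½ k_n (V_GS − V_th)², so V_GS − V_th = √(2 I_D / k_n) = √(2 × 8.7 / 5.9) = 1.72 V.
V_GS = 1 + 1.72 = 2.72 V.

V_GS = 2.72 V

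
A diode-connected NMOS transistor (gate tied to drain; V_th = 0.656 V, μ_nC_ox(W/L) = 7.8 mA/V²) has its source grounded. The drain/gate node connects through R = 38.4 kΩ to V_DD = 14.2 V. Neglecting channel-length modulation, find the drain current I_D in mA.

I_D = 0.345 mA

With gate tied to drain, V_GS = V_DS ≥ V_GS − V_th, so the device is in saturation.
KCL at the drain: ½ k_n (V_GS − V_th)² = (V_DD − V_GS)/R.
Let x = V_GS − 0.656. Then 150 x² + x − 13.54 = 0, giving x = 0.297 V (positive root), so V_GS = 0.953 V.
I_D = (V_DD − V_GS)/R = (14.2 − 0.953) / 38.4 = 0.345 mA.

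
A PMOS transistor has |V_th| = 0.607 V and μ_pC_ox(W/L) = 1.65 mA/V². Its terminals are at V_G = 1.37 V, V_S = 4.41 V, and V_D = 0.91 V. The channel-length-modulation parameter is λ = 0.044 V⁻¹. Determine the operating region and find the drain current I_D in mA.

Saturation; I_D = 5.64 mA

V_SG = V_S − V_G = 4.41 − 1.37 = 3.04 V; V_SD = V_S − V_D = 4.41 − 0.91 = 3.5 V.
V_ov = V_SG − |V_th| = 3.04 − 0.607 = 2.43 V.
Since V_SD = 3.5 V ≥ V_ov = 2.43 V, the device is in saturation.
I_D = ½ k_p V_ov² (1 + λ V_SD) = 0.5 × 1.65 × 2.43² × (1 + 0.044 × 3.5) = 5.64 mA.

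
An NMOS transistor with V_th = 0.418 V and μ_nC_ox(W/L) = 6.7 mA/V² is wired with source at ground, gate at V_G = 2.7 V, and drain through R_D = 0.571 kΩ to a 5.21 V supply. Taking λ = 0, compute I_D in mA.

I_D = 8.06 mA

V_GS = V_G = 2.7 V, so V_ov = 2.7 − 0.418 = 2.28 V.
Assume saturation: I_D = ½ k_n V_ov² = 0.5 × 6.7 × 2.28² = 17.4 mA, giving V_DS = V_DD − I_D R_D = 5.21 − 17.4 × 0.571 = -4.75 V.
But -4.75 V < V_ov = 2.28 V, so the device is actually in triode.
In triode I_D = k_n[V_ov V_DS − ½ V_DS²] and I_D = (V_DD − V_DS)/R_D. Equating: 1.91 V_DS² − 9.73 V_DS + 5.21 = 0, giving V_DS = 0.608 V (the root below V_ov).
I_D = (5.21 − 0.608) / 0.571 = 8.06 mA.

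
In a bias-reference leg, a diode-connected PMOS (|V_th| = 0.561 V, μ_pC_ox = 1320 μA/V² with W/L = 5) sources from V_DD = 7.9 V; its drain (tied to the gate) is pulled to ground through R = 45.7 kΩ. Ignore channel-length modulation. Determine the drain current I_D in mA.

I_D = 0.156 mA

With gate tied to drain, V_SG = V_SD ≥ V_SG − |V_th|, so the device is in saturation.
k_p = μ_pC_ox · (W/L) = 6.6 mA/V².
KCL at the drain: ½ k_p (V_SG − |V_th|)² = (V_DD − V_SG)/R.
Let x = V_SG − 0.561. Then 151 x² + x − 7.339 = 0, giving x = 0.217 V (positive root), so V_SG = 0.778 V.
I_D = (V_DD − V_SG)/R = (7.9 − 0.778) / 45.7 = 0.156 mA.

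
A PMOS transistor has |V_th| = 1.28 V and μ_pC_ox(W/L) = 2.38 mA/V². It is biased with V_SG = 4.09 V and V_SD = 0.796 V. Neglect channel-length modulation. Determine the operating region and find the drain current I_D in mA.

V_ov = V_SG − |V_th| = 4.09 − 1.28 = 2.81 V.
Since V_SD = 0.796 V < V_ov = 2.81 V, the device is in the triode region.
I_D = k_p [V_ov · V_SD − ½ V_SD²] = 2.38 × [2.81 × 0.796 − 0.5 × 0.796²] = 4.57 mA.

Triode; I_D = 4.57 mA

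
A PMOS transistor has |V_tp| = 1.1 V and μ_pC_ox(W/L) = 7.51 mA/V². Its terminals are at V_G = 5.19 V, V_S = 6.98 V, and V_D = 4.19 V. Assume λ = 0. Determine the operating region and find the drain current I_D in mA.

V_SG = V_S − V_G = 6.98 − 5.19 = 1.79 V; V_SD = V_S − V_D = 6.98 − 4.19 = 2.79 V.
V_ov = V_SG − |V_tp| = 1.79 − 1.1 = 0.69 V.
Since V_SD = 2.79 V ≥ V_ov = 0.69 V, the device is in saturation.
I_D = ½ k_p V_ov² = 0.5 × 7.51 × 0.69² = 1.79 mA.

Saturation; I_D = 1.79 mA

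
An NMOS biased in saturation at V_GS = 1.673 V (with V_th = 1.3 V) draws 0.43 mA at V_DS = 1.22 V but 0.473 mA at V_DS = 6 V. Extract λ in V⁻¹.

λ = 0.0215 V⁻¹

With V_GS fixed, I_D ∝ (1 + λ V_DS) in saturation, so I_D2/I_D1 = (1 + λ V_DS2)/(1 + λ V_DS1).
0.473/0.43 = 1.1 = (1 + 6 λ)/(1 + 1.22 λ).
Solving: λ (I_D1 V_DS2 − I_D2 V_DS1) = I_D2 − I_D1, so λ = (0.473 − 0.43) / (0.43 × 6 − 0.473 × 1.22) = 0.043 / 2 = 0.0215 V⁻¹.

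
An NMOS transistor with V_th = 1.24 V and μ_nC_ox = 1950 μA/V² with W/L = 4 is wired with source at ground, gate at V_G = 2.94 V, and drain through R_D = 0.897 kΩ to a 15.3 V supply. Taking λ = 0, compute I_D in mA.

I_D = 11.3 mA

V_GS = V_G = 2.94 V, so V_ov = 2.94 − 1.24 = 1.7 V.
k_n = μ_nC_ox · (W/L) = 7.8 mA/V².
Assume saturation: I_D = ½ k_n V_ov² = 0.5 × 7.8 × 1.7² = 11.3 mA, giving V_DS = V_DD − I_D R_D = 15.3 − 11.3 × 0.897 = 5.19 V.
V_DS = 5.19 V ≥ V_ov = 1.7 V, confirming saturation.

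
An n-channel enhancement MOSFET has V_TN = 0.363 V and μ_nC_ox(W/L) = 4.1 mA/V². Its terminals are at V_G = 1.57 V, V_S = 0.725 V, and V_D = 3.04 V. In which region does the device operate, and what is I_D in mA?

V_GS = V_G − V_S = 1.57 − 0.725 = 0.845 V; V_DS = V_D − V_S = 3.04 − 0.725 = 2.31 V.
V_ov = V_GS − V_TN = 0.845 − 0.363 = 0.482 V.
Since V_DS = 2.31 V ≥ V_ov = 0.482 V, the device is in saturation.
I_D = ½ k_n V_ov² = 0.5 × 4.1 × 0.482² = 0.476 mA.

Saturation; I_D = 0.476 mA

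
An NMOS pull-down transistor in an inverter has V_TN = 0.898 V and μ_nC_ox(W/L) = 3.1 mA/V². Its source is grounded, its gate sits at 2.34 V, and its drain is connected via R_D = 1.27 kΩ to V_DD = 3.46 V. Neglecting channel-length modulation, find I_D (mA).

I_D = 2.22 mA

V_GS = V_G = 2.34 V, so V_ov = 2.34 − 0.898 = 1.44 V.
Assume saturation: I_D = ½ k_n V_ov² = 0.5 × 3.1 × 1.44² = 3.22 mA, giving V_DS = V_DD − I_D R_D = 3.46 − 3.22 × 1.27 = -0.633 V.
But -0.633 V < V_ov = 1.44 V, so the device is actually in triode.
In triode I_D = k_n[V_ov V_DS − ½ V_DS²] and I_D = (V_DD − V_DS)/R_D. Equating: 1.97 V_DS² − 6.677 V_DS + 3.46 = 0, giving V_DS = 0.638 V (the root below V_ov).
I_D = (3.46 − 0.638) / 1.27 = 2.22 mA.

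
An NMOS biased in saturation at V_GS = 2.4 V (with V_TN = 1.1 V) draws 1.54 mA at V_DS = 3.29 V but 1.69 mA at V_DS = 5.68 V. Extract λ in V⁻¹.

With V_GS fixed, I_D ∝ (1 + λ V_DS) in saturation, so I_D2/I_D1 = (1 + λ V_DS2)/(1 + λ V_DS1).
1.69/1.54 = 1.097 = (1 + 5.68 λ)/(1 + 3.29 λ).
Solving: λ (I_D1 V_DS2 − I_D2 V_DS1) = I_D2 − I_D1, so λ = (1.69 − 1.54) / (1.54 × 5.68 − 1.69 × 3.29) = 0.15 / 3.19 = 0.0471 V⁻¹.

λ = 0.0471 V⁻¹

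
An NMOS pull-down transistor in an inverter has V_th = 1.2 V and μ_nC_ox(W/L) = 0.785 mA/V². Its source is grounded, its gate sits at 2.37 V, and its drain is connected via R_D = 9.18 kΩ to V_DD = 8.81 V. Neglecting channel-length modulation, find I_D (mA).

V_GS = V_G = 2.37 V, so V_ov = 2.37 − 1.2 = 1.17 V.
Assume saturation: I_D = ½ k_n V_ov² = 0.5 × 0.785 × 1.17² = 0.537 mA, giving V_DS = V_DD − I_D R_D = 8.81 − 0.537 × 9.18 = 3.88 V.
V_DS = 3.88 V ≥ V_ov = 1.17 V, confirming saturation.

I_D = 0.537 mA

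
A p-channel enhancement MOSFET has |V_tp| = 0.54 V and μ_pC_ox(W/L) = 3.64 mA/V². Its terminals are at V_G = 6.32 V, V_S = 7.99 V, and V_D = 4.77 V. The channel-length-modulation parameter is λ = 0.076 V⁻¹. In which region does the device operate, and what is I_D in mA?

V_SG = V_S − V_G = 7.99 − 6.32 = 1.67 V; V_SD = V_S − V_D = 7.99 − 4.77 = 3.22 V.
V_ov = V_SG − |V_tp| = 1.67 − 0.54 = 1.13 V.
Since V_SD = 3.22 V ≥ V_ov = 1.13 V, the device is in saturation.
I_D = ½ k_p V_ov² (1 + λ V_SD) = 0.5 × 3.64 × 1.13² × (1 + 0.076 × 3.22) = 2.89 mA.

Saturation; I_D = 2.89 mA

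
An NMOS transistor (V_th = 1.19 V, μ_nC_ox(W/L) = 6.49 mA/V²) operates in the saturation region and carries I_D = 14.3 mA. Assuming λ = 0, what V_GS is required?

V_GS = 3.29 V

In saturation I_D = ½ k_n (V_GS − V_th)², so V_GS − V_th = √(2 I_D / k_n) = √(2 × 14.3 / 6.49) = 2.1 V.
V_GS = 1.19 + 2.1 = 3.29 V.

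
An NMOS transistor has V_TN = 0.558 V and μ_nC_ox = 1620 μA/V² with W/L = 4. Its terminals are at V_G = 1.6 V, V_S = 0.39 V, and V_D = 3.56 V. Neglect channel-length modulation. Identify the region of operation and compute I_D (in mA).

Saturation; I_D = 1.38 mA

V_GS = V_G − V_S = 1.6 − 0.39 = 1.21 V; V_DS = V_D − V_S = 3.56 − 0.39 = 3.17 V.
k_n = μ_nC_ox · (W/L) = 6.48 mA/V².
V_ov = V_GS − V_TN = 1.21 − 0.558 = 0.652 V.
Since V_DS = 3.17 V ≥ V_ov = 0.652 V, the device is in saturation.
I_D = ½ k_n V_ov² = 0.5 × 6.48 × 0.652² = 1.38 mA.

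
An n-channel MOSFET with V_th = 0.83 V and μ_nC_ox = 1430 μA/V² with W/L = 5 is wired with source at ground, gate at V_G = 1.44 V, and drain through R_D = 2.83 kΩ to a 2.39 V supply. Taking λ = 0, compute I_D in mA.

I_D = 0.769 mA

V_GS = V_G = 1.44 V, so V_ov = 1.44 − 0.83 = 0.61 V.
k_n = μ_nC_ox · (W/L) = 7.15 mA/V².
Assume saturation: I_D = ½ k_n V_ov² = 0.5 × 7.15 × 0.61² = 1.33 mA, giving V_DS = V_DD − I_D R_D = 2.39 − 1.33 × 2.83 = -1.37 V.
But -1.37 V < V_ov = 0.61 V, so the device is actually in triode.
In triode I_D = k_n[V_ov V_DS − ½ V_DS²] and I_D = (V_DD − V_DS)/R_D. Equating: 10.1 V_DS² − 13.34 V_DS + 2.39 = 0, giving V_DS = 0.214 V (the root below V_ov).
I_D = (2.39 − 0.214) / 2.83 = 0.769 mA.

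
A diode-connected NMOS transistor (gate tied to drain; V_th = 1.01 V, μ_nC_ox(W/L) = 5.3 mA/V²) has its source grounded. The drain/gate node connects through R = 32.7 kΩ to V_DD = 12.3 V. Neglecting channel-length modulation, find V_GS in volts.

With gate tied to drain, V_GS = V_DS ≥ V_GS − V_th, so the device is in saturation.
KCL at the drain: ½ k_n (V_GS − V_th)² = (V_DD − V_GS)/R.
Let x = V_GS − 1.01. Then 86.7 x² + x − 11.29 = 0, giving x = 0.355 V (positive root), so V_GS = 1.37 V.
I_D = (V_DD − V_GS)/R = (12.3 − 1.37) / 32.7 = 0.334 mA.

V_GS = 1.37 V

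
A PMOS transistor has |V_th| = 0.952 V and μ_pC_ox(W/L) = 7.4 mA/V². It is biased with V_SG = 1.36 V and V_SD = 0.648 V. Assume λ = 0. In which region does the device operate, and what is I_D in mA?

Saturation; I_D = 0.616 mA

V_ov = V_SG − |V_th| = 1.36 − 0.952 = 0.408 V.
Since V_SD = 0.648 V ≥ V_ov = 0.408 V, the device is in saturation.
I_D = ½ k_p V_ov² = 0.5 × 7.4 × 0.408² = 0.616 mA.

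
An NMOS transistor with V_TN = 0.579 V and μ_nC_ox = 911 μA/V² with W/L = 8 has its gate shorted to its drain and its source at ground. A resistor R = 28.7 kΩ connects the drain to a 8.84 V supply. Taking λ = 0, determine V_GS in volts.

With gate tied to drain, V_GS = V_DS ≥ V_GS − V_TN, so the device is in saturation.
k_n = μ_nC_ox · (W/L) = 7.288 mA/V².
KCL at the drain: ½ k_n (V_GS − V_TN)² = (V_DD − V_GS)/R.
Let x = V_GS − 0.579. Then 105 x² + x − 8.261 = 0, giving x = 0.276 V (positive root), so V_GS = 0.855 V.
I_D = (V_DD − V_GS)/R = (8.84 − 0.855) / 28.7 = 0.278 mA.

V_GS = 0.855 V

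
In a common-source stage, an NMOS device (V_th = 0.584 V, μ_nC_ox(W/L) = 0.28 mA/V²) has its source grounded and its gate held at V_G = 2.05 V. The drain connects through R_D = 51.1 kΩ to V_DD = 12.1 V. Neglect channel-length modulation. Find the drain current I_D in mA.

V_GS = V_G = 2.05 V, so V_ov = 2.05 − 0.584 = 1.47 V.
Assume saturation: I_D = ½ k_n V_ov² = 0.5 × 0.28 × 1.47² = 0.301 mA, giving V_DS = V_DD − I_D R_D = 12.1 − 0.301 × 51.1 = -3.28 V.
But -3.28 V < V_ov = 1.47 V, so the device is actually in triode.
In triode I_D = k_n[V_ov V_DS − ½ V_DS²] and I_D = (V_DD − V_DS)/R_D. Equating: 7.15 V_DS² − 21.98 V_DS + 12.1 = 0, giving V_DS = 0.719 V (the root below V_ov).
I_D = (12.1 − 0.719) / 51.1 = 0.223 mA.

I_D = 0.223 mA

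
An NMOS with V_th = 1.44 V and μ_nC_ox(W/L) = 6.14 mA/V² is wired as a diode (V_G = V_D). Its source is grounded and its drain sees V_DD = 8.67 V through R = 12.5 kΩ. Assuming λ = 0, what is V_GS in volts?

With gate tied to drain, V_GS = V_DS ≥ V_GS − V_th, so the device is in saturation.
KCL at the drain: ½ k_n (V_GS − V_th)² = (V_DD − V_GS)/R.
Let x = V_GS − 1.44. Then 38.4 x² + x − 7.23 = 0, giving x = 0.421 V (positive root), so V_GS = 1.86 V.
I_D = (V_DD − V_GS)/R = (8.67 − 1.86) / 12.5 = 0.545 mA.

V_GS = 1.86 V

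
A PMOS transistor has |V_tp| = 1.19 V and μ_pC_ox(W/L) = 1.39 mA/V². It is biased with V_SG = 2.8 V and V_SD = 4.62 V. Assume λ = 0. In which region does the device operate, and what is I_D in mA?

V_ov = V_SG − |V_tp| = 2.8 − 1.19 = 1.61 V.
Since V_SD = 4.62 V ≥ V_ov = 1.61 V, the device is in saturation.
I_D = ½ k_p V_ov² = 0.5 × 1.39 × 1.61² = 1.8 mA.

Saturation; I_D = 1.80 mA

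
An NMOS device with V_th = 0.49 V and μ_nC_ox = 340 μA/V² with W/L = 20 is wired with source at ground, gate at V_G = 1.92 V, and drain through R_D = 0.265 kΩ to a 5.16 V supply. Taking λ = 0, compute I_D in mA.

I_D = 6.95 mA

V_GS = V_G = 1.92 V, so V_ov = 1.92 − 0.49 = 1.43 V.
k_n = μ_nC_ox · (W/L) = 6.8 mA/V².
Assume saturation: I_D = ½ k_n V_ov² = 0.5 × 6.8 × 1.43² = 6.95 mA, giving V_DS = V_DD − I_D R_D = 5.16 − 6.95 × 0.265 = 3.32 V.
V_DS = 3.32 V ≥ V_ov = 1.43 V, confirming saturation.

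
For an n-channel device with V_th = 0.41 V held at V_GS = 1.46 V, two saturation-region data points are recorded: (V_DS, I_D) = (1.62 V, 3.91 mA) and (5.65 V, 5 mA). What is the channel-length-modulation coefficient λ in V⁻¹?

λ = 0.0779 V⁻¹

With V_GS fixed, I_D ∝ (1 + λ V_DS) in saturation, so I_D2/I_D1 = (1 + λ V_DS2)/(1 + λ V_DS1).
5/3.91 = 1.279 = (1 + 5.65 λ)/(1 + 1.62 λ).
Solving: λ (I_D1 V_DS2 − I_D2 V_DS1) = I_D2 − I_D1, so λ = (5 − 3.91) / (3.91 × 5.65 − 5 × 1.62) = 1.09 / 14 = 0.0779 V⁻¹.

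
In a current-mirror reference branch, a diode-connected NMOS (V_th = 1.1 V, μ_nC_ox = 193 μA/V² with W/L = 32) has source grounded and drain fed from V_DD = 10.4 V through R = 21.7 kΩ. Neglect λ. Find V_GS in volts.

V_GS = 1.47 V

With gate tied to drain, V_GS = V_DS ≥ V_GS − V_th, so the device is in saturation.
k_n = μ_nC_ox · (W/L) = 6.176 mA/V².
KCL at the drain: ½ k_n (V_GS − V_th)² = (V_DD − V_GS)/R.
Let x = V_GS − 1.1. Then 67 x² + x − 9.3 = 0, giving x = 0.365 V (positive root), so V_GS = 1.47 V.
I_D = (V_DD − V_GS)/R = (10.4 − 1.47) / 21.7 = 0.412 mA.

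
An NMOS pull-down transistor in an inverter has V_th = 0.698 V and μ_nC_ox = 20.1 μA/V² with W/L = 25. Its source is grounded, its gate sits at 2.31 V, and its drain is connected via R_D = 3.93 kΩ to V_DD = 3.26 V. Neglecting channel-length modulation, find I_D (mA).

V_GS = V_G = 2.31 V, so V_ov = 2.31 − 0.698 = 1.61 V.
k_n = μ_nC_ox · (W/L) = 0.5025 mA/V².
Assume saturation: I_D = ½ k_n V_ov² = 0.5 × 0.5025 × 1.61² = 0.653 mA, giving V_DS = V_DD − I_D R_D = 3.26 − 0.653 × 3.93 = 0.694 V.
But 0.694 V < V_ov = 1.61 V, so the device is actually in triode.
In triode I_D = k_n[V_ov V_DS − ½ V_DS²] and I_D = (V_DD − V_DS)/R_D. Equating: 0.987 V_DS² − 4.183 V_DS + 3.26 = 0, giving V_DS = 1.03 V (the root below V_ov).
I_D = (3.26 − 1.03) / 3.93 = 0.568 mA.

I_D = 0.568 mA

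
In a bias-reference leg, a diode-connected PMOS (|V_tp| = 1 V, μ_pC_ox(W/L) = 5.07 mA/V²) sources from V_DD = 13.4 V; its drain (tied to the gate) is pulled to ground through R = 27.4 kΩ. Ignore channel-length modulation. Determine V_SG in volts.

With gate tied to drain, V_SG = V_SD ≥ V_SG − |V_tp|, so the device is in saturation.
KCL at the drain: ½ k_p (V_SG − |V_tp|)² = (V_DD − V_SG)/R.
Let x = V_SG − 1. Then 69.5 x² + x − 12.4 = 0, giving x = 0.415 V (positive root), so V_SG = 1.42 V.
I_D = (V_DD − V_SG)/R = (13.4 − 1.42) / 27.4 = 0.437 mA.

V_SG = 1.42 V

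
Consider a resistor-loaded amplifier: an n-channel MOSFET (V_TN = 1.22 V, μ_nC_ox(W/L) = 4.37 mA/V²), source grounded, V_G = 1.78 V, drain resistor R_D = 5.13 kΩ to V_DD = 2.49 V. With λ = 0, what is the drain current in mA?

V_GS = V_G = 1.78 V, so V_ov = 1.78 − 1.22 = 0.56 V.
Assume saturation: I_D = ½ k_n V_ov² = 0.5 × 4.37 × 0.56² = 0.685 mA, giving V_DS = V_DD − I_D R_D = 2.49 − 0.685 × 5.13 = -1.03 V.
But -1.03 V < V_ov = 0.56 V, so the device is actually in triode.
In triode I_D = k_n[V_ov V_DS − ½ V_DS²] and I_D = (V_DD − V_DS)/R_D. Equating: 11.2 V_DS² − 13.55 V_DS + 2.49 = 0, giving V_DS = 0.226 V (the root below V_ov).
I_D = (2.49 − 0.226) / 5.13 = 0.441 mA.

I_D = 0.441 mA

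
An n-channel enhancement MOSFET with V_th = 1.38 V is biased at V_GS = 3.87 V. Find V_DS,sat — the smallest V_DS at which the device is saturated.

The boundary between triode and saturation is V_DS = V_GS − V_th = V_ov.
V_ov = 3.87 − 1.38 = 2.49 V.

V_DS,sat = 2.49 V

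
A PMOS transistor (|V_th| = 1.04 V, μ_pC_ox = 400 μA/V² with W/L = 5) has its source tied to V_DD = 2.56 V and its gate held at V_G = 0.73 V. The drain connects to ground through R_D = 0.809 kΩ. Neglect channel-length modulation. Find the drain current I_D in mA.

V_SG = V_DD − V_G = 2.56 − 0.73 = 1.83 V, so V_ov = 1.83 − 1.04 = 0.79 V.
k_p = μ_pC_ox · (W/L) = 2 mA/V².
Assume saturation: I_D = ½ k_p V_ov² = 0.5 × 2 × 0.79² = 0.624 mA, giving V_SD = V_DD − I_D R_D = 2.56 − 0.624 × 0.809 = 2.06 V.
V_SD = 2.06 V ≥ V_ov = 0.79 V, confirming saturation.

I_D = 0.624 mA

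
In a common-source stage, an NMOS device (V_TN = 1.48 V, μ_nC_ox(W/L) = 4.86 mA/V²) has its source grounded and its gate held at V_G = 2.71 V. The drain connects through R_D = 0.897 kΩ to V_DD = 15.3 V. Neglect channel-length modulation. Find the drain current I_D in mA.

V_GS = V_G = 2.71 V, so V_ov = 2.71 − 1.48 = 1.23 V.
Assume saturation: I_D = ½ k_n V_ov² = 0.5 × 4.86 × 1.23² = 3.68 mA, giving V_DS = V_DD − I_D R_D = 15.3 − 3.68 × 0.897 = 12 V.
V_DS = 12 V ≥ V_ov = 1.23 V, confirming saturation.

I_D = 3.68 mA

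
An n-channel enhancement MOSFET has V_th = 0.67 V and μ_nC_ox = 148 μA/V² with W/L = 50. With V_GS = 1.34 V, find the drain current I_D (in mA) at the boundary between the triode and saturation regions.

At the boundary V_DS = V_ov = V_GS − V_th = 1.34 − 0.67 = 0.67 V.
k_n = μ_nC_ox · (W/L) = 7.4 mA/V².
I_D = ½ k_n V_ov² = 0.5 × 7.4 × 0.67² = 1.66 mA.

I_D = 1.66 mA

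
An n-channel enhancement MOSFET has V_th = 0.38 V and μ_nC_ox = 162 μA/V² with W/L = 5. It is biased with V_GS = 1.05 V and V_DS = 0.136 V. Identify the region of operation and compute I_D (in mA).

k_n = μ_nC_ox · (W/L) = 0.81 mA/V².
V_ov = V_GS − V_th = 1.05 − 0.38 = 0.67 V.
Since V_DS = 0.136 V < V_ov = 0.67 V, the device is in the triode region.
I_D = k_n [V_ov · V_DS − ½ V_DS²] = 0.81 × [0.67 × 0.136 − 0.5 × 0.136²] = 0.0663 mA.

Triode; I_D = 0.0663 mA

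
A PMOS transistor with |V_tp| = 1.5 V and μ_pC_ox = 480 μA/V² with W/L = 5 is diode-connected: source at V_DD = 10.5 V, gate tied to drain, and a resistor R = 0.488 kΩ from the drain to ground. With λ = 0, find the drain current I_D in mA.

With gate tied to drain, V_SG = V_SD ≥ V_SG − |V_tp|, so the device is in saturation.
k_p = μ_pC_ox · (W/L) = 2.4 mA/V².
KCL at the drain: ½ k_p (V_SG − |V_tp|)² = (V_DD − V_SG)/R.
Let x = V_SG − 1.5. Then 0.586 x² + x − 9 = 0, giving x = 3.16 V (positive root), so V_SG = 4.66 V.
I_D = (V_DD − V_SG)/R = (10.5 − 4.66) / 0.488 = 12 mA.

I_D = 12.0 mA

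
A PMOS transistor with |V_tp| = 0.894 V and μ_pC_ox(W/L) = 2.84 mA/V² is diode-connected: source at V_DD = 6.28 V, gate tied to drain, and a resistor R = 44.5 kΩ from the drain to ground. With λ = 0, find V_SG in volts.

V_SG = 1.18 V

With gate tied to drain, V_SG = V_SD ≥ V_SG − |V_tp|, so the device is in saturation.
KCL at the drain: ½ k_p (V_SG − |V_tp|)² = (V_DD − V_SG)/R.
Let x = V_SG − 0.894. Then 63.2 x² + x − 5.386 = 0, giving x = 0.284 V (positive root), so V_SG = 1.18 V.
I_D = (V_DD − V_SG)/R = (6.28 − 1.18) / 44.5 = 0.115 mA.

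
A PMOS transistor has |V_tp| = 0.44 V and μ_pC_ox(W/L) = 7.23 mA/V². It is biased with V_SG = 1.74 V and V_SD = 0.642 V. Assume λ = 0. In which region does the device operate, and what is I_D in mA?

Triode; I_D = 4.54 mA

V_ov = V_SG − |V_tp| = 1.74 − 0.44 = 1.3 V.
Since V_SD = 0.642 V < V_ov = 1.3 V, the device is in the triode region.
I_D = k_p [V_ov · V_SD − ½ V_SD²] = 7.23 × [1.3 × 0.642 − 0.5 × 0.642²] = 4.54 mA.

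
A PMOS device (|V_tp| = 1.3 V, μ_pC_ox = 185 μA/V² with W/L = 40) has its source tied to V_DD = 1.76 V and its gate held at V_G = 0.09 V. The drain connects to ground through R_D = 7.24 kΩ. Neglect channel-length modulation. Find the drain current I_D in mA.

I_D = 0.230 mA

V_SG = V_DD − V_G = 1.76 − 0.09 = 1.67 V, so V_ov = 1.67 − 1.3 = 0.37 V.
k_p = μ_pC_ox · (W/L) = 7.4 mA/V².
Assume saturation: I_D = ½ k_p V_ov² = 0.5 × 7.4 × 0.37² = 0.507 mA, giving V_SD = V_DD − I_D R_D = 1.76 − 0.507 × 7.24 = -1.91 V.
But -1.91 V < V_ov = 0.37 V, so the device is actually in triode.
In triode I_D = k_p[V_ov V_SD − ½ V_SD²] and I_D = (V_DD − V_SD)/R_D. Equating: 26.8 V_SD² − 20.82 V_SD + 1.76 = 0, giving V_SD = 0.0965 V (the root below V_ov).
I_D = (1.76 − 0.0965) / 7.24 = 0.23 mA.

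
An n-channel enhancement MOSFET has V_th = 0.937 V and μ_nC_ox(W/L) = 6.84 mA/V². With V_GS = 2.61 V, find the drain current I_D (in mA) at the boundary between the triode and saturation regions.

I_D = 9.57 mA

At the boundary V_DS = V_ov = V_GS − V_th = 2.61 − 0.937 = 1.67 V.
I_D = ½ k_n V_ov² = 0.5 × 6.84 × 1.67² = 9.57 mA.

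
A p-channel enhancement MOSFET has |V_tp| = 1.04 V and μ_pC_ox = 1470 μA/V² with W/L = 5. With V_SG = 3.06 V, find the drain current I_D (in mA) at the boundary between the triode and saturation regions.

I_D = 15.0 mA

At the boundary V_SD = V_ov = V_SG − |V_tp| = 3.06 − 1.04 = 2.02 V.
k_p = μ_pC_ox · (W/L) = 7.35 mA/V².
I_D = ½ k_p V_ov² = 0.5 × 7.35 × 2.02² = 15 mA.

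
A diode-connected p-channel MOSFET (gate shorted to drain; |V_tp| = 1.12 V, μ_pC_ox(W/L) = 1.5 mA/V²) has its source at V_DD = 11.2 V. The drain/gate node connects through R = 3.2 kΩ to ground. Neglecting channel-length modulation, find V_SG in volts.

With gate tied to drain, V_SG = V_SD ≥ V_SG − |V_tp|, so the device is in saturation.
KCL at the drain: ½ k_p (V_SG − |V_tp|)² = (V_DD − V_SG)/R.
Let x = V_SG − 1.12. Then 2.4 x² + x − 10.08 = 0, giving x = 1.85 V (positive root), so V_SG = 2.97 V.
I_D = (V_DD − V_SG)/R = (11.2 − 2.97) / 3.2 = 2.57 mA.

V_SG = 2.97 V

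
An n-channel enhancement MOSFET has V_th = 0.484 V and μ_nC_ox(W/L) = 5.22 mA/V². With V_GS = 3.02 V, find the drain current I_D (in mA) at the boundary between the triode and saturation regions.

At the boundary V_DS = V_ov = V_GS − V_th = 3.02 − 0.484 = 2.54 V.
I_D = ½ k_n V_ov² = 0.5 × 5.22 × 2.54² = 16.8 mA.

I_D = 16.8 mA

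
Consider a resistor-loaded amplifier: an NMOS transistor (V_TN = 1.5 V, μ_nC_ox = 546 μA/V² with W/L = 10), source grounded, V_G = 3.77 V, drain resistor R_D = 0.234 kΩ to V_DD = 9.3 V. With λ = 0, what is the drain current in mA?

V_GS = V_G = 3.77 V, so V_ov = 3.77 − 1.5 = 2.27 V.
k_n = μ_nC_ox · (W/L) = 5.46 mA/V².
Assume saturation: I_D = ½ k_n V_ov² = 0.5 × 5.46 × 2.27² = 14.1 mA, giving V_DS = V_DD − I_D R_D = 9.3 − 14.1 × 0.234 = 6.01 V.
V_DS = 6.01 V ≥ V_ov = 2.27 V, confirming saturation.

I_D = 14.1 mA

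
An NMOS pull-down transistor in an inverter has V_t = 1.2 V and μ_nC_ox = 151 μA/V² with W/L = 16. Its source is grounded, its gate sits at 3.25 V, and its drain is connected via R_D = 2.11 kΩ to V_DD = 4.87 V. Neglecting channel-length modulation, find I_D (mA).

V_GS = V_G = 3.25 V, so V_ov = 3.25 − 1.2 = 2.05 V.
k_n = μ_nC_ox · (W/L) = 2.416 mA/V².
Assume saturation: I_D = ½ k_n V_ov² = 0.5 × 2.416 × 2.05² = 5.08 mA, giving V_DS = V_DD − I_D R_D = 4.87 − 5.08 × 2.11 = -5.84 V.
But -5.84 V < V_ov = 2.05 V, so the device is actually in triode.
In triode I_D = k_n[V_ov V_DS − ½ V_DS²] and I_D = (V_DD − V_DS)/R_D. Equating: 2.55 V_DS² − 11.45 V_DS + 4.87 = 0, giving V_DS = 0.476 V (the root below V_ov).
I_D = (4.87 − 0.476) / 2.11 = 2.08 mA.

I_D = 2.08 mA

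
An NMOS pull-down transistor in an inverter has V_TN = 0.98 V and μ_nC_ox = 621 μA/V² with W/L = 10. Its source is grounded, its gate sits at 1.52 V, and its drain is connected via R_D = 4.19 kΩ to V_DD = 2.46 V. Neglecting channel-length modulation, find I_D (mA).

V_GS = V_G = 1.52 V, so V_ov = 1.52 − 0.98 = 0.54 V.
k_n = μ_nC_ox · (W/L) = 6.21 mA/V².
Assume saturation: I_D = ½ k_n V_ov² = 0.5 × 6.21 × 0.54² = 0.905 mA, giving V_DS = V_DD − I_D R_D = 2.46 − 0.905 × 4.19 = -1.33 V.
But -1.33 V < V_ov = 0.54 V, so the device is actually in triode.
In triode I_D = k_n[V_ov V_DS − ½ V_DS²] and I_D = (V_DD − V_DS)/R_D. Equating: 13 V_DS² − 15.05 V_DS + 2.46 = 0, giving V_DS = 0.197 V (the root below V_ov).
I_D = (2.46 − 0.197) / 4.19 = 0.54 mA.

I_D = 0.540 mA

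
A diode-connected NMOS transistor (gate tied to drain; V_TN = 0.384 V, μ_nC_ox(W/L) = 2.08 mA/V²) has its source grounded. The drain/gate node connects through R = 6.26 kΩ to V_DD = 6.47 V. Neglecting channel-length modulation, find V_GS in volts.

V_GS = 1.28 V

With gate tied to drain, V_GS = V_DS ≥ V_GS − V_TN, so the device is in saturation.
KCL at the drain: ½ k_n (V_GS − V_TN)² = (V_DD − V_GS)/R.
Let x = V_GS − 0.384. Then 6.51 x² + x − 6.086 = 0, giving x = 0.893 V (positive root), so V_GS = 1.28 V.
I_D = (V_DD − V_GS)/R = (6.47 − 1.28) / 6.26 = 0.83 mA.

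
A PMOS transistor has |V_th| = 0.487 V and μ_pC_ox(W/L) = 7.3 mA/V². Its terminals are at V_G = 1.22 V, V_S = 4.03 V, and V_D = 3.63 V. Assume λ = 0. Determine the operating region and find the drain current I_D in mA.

Triode; I_D = 6.20 mA

V_SG = V_S − V_G = 4.03 − 1.22 = 2.81 V; V_SD = V_S − V_D = 4.03 − 3.63 = 0.4 V.
V_ov = V_SG − |V_th| = 2.81 − 0.487 = 2.32 V.
Since V_SD = 0.4 V < V_ov = 2.32 V, the device is in the triode region.
I_D = k_p [V_ov · V_SD − ½ V_SD²] = 7.3 × [2.32 × 0.4 − 0.5 × 0.4²] = 6.2 mA.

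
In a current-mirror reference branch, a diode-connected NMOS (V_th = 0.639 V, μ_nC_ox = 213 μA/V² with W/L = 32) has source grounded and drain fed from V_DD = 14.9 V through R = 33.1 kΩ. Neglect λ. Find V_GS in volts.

V_GS = 0.990 V

With gate tied to drain, V_GS = V_DS ≥ V_GS − V_th, so the device is in saturation.
k_n = μ_nC_ox · (W/L) = 6.816 mA/V².
KCL at the drain: ½ k_n (V_GS − V_th)² = (V_DD − V_GS)/R.
Let x = V_GS − 0.639. Then 113 x² + x − 14.26 = 0, giving x = 0.351 V (positive root), so V_GS = 0.99 V.
I_D = (V_DD − V_GS)/R = (14.9 − 0.99) / 33.1 = 0.42 mA.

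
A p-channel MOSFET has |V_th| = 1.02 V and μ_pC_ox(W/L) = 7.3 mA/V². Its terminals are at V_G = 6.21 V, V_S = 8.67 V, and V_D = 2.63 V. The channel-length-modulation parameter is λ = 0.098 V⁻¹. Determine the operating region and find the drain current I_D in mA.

V_SG = V_S − V_G = 8.67 − 6.21 = 2.46 V; V_SD = V_S − V_D = 8.67 − 2.63 = 6.04 V.
V_ov = V_SG − |V_th| = 2.46 − 1.02 = 1.44 V.
Since V_SD = 6.04 V ≥ V_ov = 1.44 V, the device is in saturation.
I_D = ½ k_p V_ov² (1 + λ V_SD) = 0.5 × 7.3 × 1.44² × (1 + 0.098 × 6.04) = 12 mA.

Saturation; I_D = 12.0 mA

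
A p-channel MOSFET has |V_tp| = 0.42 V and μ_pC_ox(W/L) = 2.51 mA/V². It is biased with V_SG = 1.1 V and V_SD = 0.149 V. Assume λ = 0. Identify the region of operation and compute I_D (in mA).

V_ov = V_SG − |V_tp| = 1.1 − 0.42 = 0.68 V.
Since V_SD = 0.149 V < V_ov = 0.68 V, the device is in the triode region.
I_D = k_p [V_ov · V_SD − ½ V_SD²] = 2.51 × [0.68 × 0.149 − 0.5 × 0.149²] = 0.226 mA.

Triode; I_D = 0.226 mA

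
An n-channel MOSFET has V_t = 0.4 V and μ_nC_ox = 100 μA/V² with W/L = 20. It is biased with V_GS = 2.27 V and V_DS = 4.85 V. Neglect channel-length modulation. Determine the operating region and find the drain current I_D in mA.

Saturation; I_D = 3.50 mA

k_n = μ_nC_ox · (W/L) = 2 mA/V².
V_ov = V_GS − V_t = 2.27 − 0.4 = 1.87 V.
Since V_DS = 4.85 V ≥ V_ov = 1.87 V, the device is in saturation.
I_D = ½ k_n V_ov² = 0.5 × 2 × 1.87² = 3.5 mA.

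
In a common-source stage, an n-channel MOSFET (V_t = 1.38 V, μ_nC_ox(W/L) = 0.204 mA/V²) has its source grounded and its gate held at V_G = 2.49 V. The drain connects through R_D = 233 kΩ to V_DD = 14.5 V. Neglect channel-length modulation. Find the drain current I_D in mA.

I_D = 0.0609 mA

V_GS = V_G = 2.49 V, so V_ov = 2.49 − 1.38 = 1.11 V.
Assume saturation: I_D = ½ k_n V_ov² = 0.5 × 0.204 × 1.11² = 0.126 mA, giving V_DS = V_DD − I_D R_D = 14.5 − 0.126 × 233 = -14.8 V.
But -14.8 V < V_ov = 1.11 V, so the device is actually in triode.
In triode I_D = k_n[V_ov V_DS − ½ V_DS²] and I_D = (V_DD − V_DS)/R_D. Equating: 23.8 V_DS² − 53.76 V_DS + 14.5 = 0, giving V_DS = 0.313 V (the root below V_ov).
I_D = (14.5 − 0.313) / 233 = 0.0609 mA.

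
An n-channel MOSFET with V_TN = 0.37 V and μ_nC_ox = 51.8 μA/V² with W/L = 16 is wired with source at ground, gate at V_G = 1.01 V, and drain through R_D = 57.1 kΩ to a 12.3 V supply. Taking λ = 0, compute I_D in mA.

I_D = 0.170 mA

V_GS = V_G = 1.01 V, so V_ov = 1.01 − 0.37 = 0.64 V.
k_n = μ_nC_ox · (W/L) = 0.8288 mA/V².
Assume saturation: I_D = ½ k_n V_ov² = 0.5 × 0.8288 × 0.64² = 0.17 mA, giving V_DS = V_DD − I_D R_D = 12.3 − 0.17 × 57.1 = 2.61 V.
V_DS = 2.61 V ≥ V_ov = 0.64 V, confirming saturation.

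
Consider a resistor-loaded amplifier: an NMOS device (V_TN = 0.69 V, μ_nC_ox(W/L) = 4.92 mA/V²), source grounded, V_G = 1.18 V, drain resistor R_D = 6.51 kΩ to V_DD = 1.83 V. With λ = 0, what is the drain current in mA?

V_GS = V_G = 1.18 V, so V_ov = 1.18 − 0.69 = 0.49 V.
Assume saturation: I_D = ½ k_n V_ov² = 0.5 × 4.92 × 0.49² = 0.591 mA, giving V_DS = V_DD − I_D R_D = 1.83 − 0.591 × 6.51 = -2.02 V.
But -2.02 V < V_ov = 0.49 V, so the device is actually in triode.
In triode I_D = k_n[V_ov V_DS − ½ V_DS²] and I_D = (V_DD − V_DS)/R_D. Equating: 16 V_DS² − 16.69 V_DS + 1.83 = 0, giving V_DS = 0.124 V (the root below V_ov).
I_D = (1.83 − 0.124) / 6.51 = 0.262 mA.

I_D = 0.262 mA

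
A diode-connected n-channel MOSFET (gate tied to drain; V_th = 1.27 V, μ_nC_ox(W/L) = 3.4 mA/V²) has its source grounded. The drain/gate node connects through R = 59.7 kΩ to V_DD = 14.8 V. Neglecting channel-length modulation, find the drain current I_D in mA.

I_D = 0.221 mA

With gate tied to drain, V_GS = V_DS ≥ V_GS − V_th, so the device is in saturation.
KCL at the drain: ½ k_n (V_GS − V_th)² = (V_DD − V_GS)/R.
Let x = V_GS − 1.27. Then 101 x² + x − 13.53 = 0, giving x = 0.36 V (positive root), so V_GS = 1.63 V.
I_D = (V_DD − V_GS)/R = (14.8 − 1.63) / 59.7 = 0.221 mA.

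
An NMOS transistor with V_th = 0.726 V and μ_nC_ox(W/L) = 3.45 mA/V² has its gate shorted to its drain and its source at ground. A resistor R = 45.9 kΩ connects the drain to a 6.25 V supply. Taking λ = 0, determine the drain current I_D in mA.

With gate tied to drain, V_GS = V_DS ≥ V_GS − V_th, so the device is in saturation.
KCL at the drain: ½ k_n (V_GS − V_th)² = (V_DD − V_GS)/R.
Let x = V_GS − 0.726. Then 79.2 x² + x − 5.524 = 0, giving x = 0.258 V (positive root), so V_GS = 0.984 V.
I_D = (V_DD − V_GS)/R = (6.25 − 0.984) / 45.9 = 0.115 mA.

I_D = 0.115 mA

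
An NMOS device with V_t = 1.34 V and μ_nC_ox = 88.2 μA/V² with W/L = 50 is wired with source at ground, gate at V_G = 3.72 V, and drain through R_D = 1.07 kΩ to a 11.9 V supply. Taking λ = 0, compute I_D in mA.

I_D = 9.91 mA

V_GS = V_G = 3.72 V, so V_ov = 3.72 − 1.34 = 2.38 V.
k_n = μ_nC_ox · (W/L) = 4.41 mA/V².
Assume saturation: I_D = ½ k_n V_ov² = 0.5 × 4.41 × 2.38² = 12.5 mA, giving V_DS = V_DD − I_D R_D = 11.9 − 12.5 × 1.07 = -1.46 V.
But -1.46 V < V_ov = 2.38 V, so the device is actually in triode.
In triode I_D = k_n[V_ov V_DS − ½ V_DS²] and I_D = (V_DD − V_DS)/R_D. Equating: 2.36 V_DS² − 12.23 V_DS + 11.9 = 0, giving V_DS = 1.3 V (the root below V_ov).
I_D = (11.9 − 1.3) / 1.07 = 9.91 mA.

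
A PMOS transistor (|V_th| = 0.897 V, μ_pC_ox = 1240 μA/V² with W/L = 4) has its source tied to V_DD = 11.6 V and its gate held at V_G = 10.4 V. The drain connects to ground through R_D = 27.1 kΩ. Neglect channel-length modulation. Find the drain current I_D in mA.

I_D = 0.228 mA

V_SG = V_DD − V_G = 11.6 − 10.4 = 1.2 V, so V_ov = 1.2 − 0.897 = 0.303 V.
k_p = μ_pC_ox · (W/L) = 4.96 mA/V².
Assume saturation: I_D = ½ k_p V_ov² = 0.5 × 4.96 × 0.303² = 0.228 mA, giving V_SD = V_DD − I_D R_D = 11.6 − 0.228 × 27.1 = 5.43 V.
V_SD = 5.43 V ≥ V_ov = 0.303 V, confirming saturation.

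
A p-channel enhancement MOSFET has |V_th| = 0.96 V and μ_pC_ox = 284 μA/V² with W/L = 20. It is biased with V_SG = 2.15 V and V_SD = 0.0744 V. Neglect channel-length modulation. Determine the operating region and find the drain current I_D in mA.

k_p = μ_pC_ox · (W/L) = 5.68 mA/V².
V_ov = V_SG − |V_th| = 2.15 − 0.96 = 1.19 V.
Since V_SD = 0.0744 V < V_ov = 1.19 V, the device is in the triode region.
I_D = k_p [V_ov · V_SD − ½ V_SD²] = 5.68 × [1.19 × 0.0744 − 0.5 × 0.0744²] = 0.487 mA.

Triode; I_D = 0.487 mA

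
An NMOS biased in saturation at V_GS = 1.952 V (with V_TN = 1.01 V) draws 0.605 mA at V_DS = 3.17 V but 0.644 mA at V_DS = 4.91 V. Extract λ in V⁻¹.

With V_GS fixed, I_D ∝ (1 + λ V_DS) in saturation, so I_D2/I_D1 = (1 + λ V_DS2)/(1 + λ V_DS1).
0.644/0.605 = 1.064 = (1 + 4.91 λ)/(1 + 3.17 λ).
Solving: λ (I_D1 V_DS2 − I_D2 V_DS1) = I_D2 − I_D1, so λ = (0.644 − 0.605) / (0.605 × 4.91 − 0.644 × 3.17) = 0.039 / 0.929 = 0.042 V⁻¹.

λ = 0.0420 V⁻¹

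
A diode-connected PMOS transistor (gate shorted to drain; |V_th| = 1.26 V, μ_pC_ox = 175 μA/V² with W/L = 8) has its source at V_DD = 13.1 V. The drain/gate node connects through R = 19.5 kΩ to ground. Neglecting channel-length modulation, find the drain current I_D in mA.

I_D = 0.561 mA

With gate tied to drain, V_SG = V_SD ≥ V_SG − |V_th|, so the device is in saturation.
k_p = μ_pC_ox · (W/L) = 1.4 mA/V².
KCL at the drain: ½ k_p (V_SG − |V_th|)² = (V_DD − V_SG)/R.
Let x = V_SG − 1.26. Then 13.6 x² + x − 11.84 = 0, giving x = 0.895 V (positive root), so V_SG = 2.16 V.
I_D = (V_DD − V_SG)/R = (13.1 − 2.16) / 19.5 = 0.561 mA.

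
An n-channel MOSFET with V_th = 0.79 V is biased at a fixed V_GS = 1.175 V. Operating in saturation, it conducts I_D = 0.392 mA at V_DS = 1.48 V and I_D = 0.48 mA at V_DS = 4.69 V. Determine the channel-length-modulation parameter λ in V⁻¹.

λ = 0.0780 V⁻¹

With V_GS fixed, I_D ∝ (1 + λ V_DS) in saturation, so I_D2/I_D1 = (1 + λ V_DS2)/(1 + λ V_DS1).
0.48/0.392 = 1.224 = (1 + 4.69 λ)/(1 + 1.48 λ).
Solving: λ (I_D1 V_DS2 − I_D2 V_DS1) = I_D2 − I_D1, so λ = (0.48 − 0.392) / (0.392 × 4.69 − 0.48 × 1.48) = 0.088 / 1.13 = 0.078 V⁻¹.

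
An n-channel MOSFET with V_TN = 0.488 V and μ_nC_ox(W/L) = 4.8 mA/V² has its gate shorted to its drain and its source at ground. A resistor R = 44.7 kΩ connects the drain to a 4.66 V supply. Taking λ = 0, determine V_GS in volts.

V_GS = 0.681 V

With gate tied to drain, V_GS = V_DS ≥ V_GS − V_TN, so the device is in saturation.
KCL at the drain: ½ k_n (V_GS − V_TN)² = (V_DD − V_GS)/R.
Let x = V_GS − 0.488. Then 107 x² + x − 4.172 = 0, giving x = 0.193 V (positive root), so V_GS = 0.681 V.
I_D = (V_DD − V_GS)/R = (4.66 − 0.681) / 44.7 = 0.089 mA.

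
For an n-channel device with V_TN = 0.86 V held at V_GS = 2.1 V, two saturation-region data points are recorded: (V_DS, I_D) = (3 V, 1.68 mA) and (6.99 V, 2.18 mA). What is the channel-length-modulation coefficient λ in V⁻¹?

λ = 0.0961 V⁻¹

With V_GS fixed, I_D ∝ (1 + λ V_DS) in saturation, so I_D2/I_D1 = (1 + λ V_DS2)/(1 + λ V_DS1).
2.18/1.68 = 1.298 = (1 + 6.99 λ)/(1 + 3 λ).
Solving: λ (I_D1 V_DS2 − I_D2 V_DS1) = I_D2 − I_D1, so λ = (2.18 − 1.68) / (1.68 × 6.99 − 2.18 × 3) = 0.5 / 5.2 = 0.0961 V⁻¹.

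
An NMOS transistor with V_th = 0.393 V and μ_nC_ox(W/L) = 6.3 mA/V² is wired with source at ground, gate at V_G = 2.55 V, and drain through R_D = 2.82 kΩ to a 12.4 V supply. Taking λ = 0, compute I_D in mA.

I_D = 4.28 mA

V_GS = V_G = 2.55 V, so V_ov = 2.55 − 0.393 = 2.16 V.
Assume saturation: I_D = ½ k_n V_ov² = 0.5 × 6.3 × 2.16² = 14.7 mA, giving V_DS = V_DD − I_D R_D = 12.4 − 14.7 × 2.82 = -28.9 V.
But -28.9 V < V_ov = 2.16 V, so the device is actually in triode.
In triode I_D = k_n[V_ov V_DS − ½ V_DS²] and I_D = (V_DD − V_DS)/R_D. Equating: 8.88 V_DS² − 39.32 V_DS + 12.4 = 0, giving V_DS = 0.342 V (the root below V_ov).
I_D = (12.4 − 0.342) / 2.82 = 4.28 mA.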